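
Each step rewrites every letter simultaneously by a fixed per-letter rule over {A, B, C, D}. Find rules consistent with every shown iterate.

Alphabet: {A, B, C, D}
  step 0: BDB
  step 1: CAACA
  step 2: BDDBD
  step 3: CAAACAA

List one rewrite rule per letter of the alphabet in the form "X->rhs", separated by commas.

A->D, B->CA, C->B, D->A

  step 2 ⇒ step 3: BDDBD ⇒ CA·A·A·CA·A
    B ↦ CA
    D ↦ A
  step 1 ⇒ step 2: CAACA ⇒ B·D·D·B·D
    A ↦ D
  step 1 ⇒ step 2: CAACA ⇒ B·D·D·B·D
    C ↦ B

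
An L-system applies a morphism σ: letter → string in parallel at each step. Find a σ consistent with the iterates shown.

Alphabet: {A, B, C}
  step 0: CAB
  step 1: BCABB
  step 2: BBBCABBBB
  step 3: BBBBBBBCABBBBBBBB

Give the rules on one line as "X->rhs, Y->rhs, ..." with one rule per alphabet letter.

A->CA, B->BB, C->B

  step 2 ⇒ step 3: BBBCABBBB ⇒ BB·BB·BB·B·CA·BB·BB·BB·BB
    A ↦ CA
    B ↦ BB
    C ↦ B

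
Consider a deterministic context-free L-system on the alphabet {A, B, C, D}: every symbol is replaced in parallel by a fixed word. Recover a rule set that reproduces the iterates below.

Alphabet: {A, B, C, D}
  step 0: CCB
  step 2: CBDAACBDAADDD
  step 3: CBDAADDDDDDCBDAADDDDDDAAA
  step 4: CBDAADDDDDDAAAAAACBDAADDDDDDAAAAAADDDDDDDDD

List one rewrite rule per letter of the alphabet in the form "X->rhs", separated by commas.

A->DDD, B->A, C->CBD, D->A

  step 3 ⇒ step 4: CBDAADDDDDDCBDAADDDDDDAAA ⇒ CBD·A·A·DDD·DDD·A·A·A·A·A·A·CBD·A·A·DDD·DDD·A·A·A·A·A·A·DDD·DDD·DDD
    A ↦ DDD
    B ↦ A
    C ↦ CBD
    D ↦ A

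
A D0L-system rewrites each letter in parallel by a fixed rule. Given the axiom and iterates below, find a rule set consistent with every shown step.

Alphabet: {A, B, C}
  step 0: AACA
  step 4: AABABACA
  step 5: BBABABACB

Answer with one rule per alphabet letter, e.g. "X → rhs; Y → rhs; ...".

A->B, B->A, C->AC

  step 4 ⇒ step 5: AABABACA ⇒ B·B·A·B·A·B·AC·B
    A ↦ B
    B ↦ A
    C ↦ AC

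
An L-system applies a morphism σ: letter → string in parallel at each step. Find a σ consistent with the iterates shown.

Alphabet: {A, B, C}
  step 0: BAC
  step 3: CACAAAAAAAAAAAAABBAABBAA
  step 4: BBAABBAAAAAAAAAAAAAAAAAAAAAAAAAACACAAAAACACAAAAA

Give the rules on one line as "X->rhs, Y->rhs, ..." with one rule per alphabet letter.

  step 3 ⇒ step 4: CACAAAAAAAAAAAAABBAABBAA ⇒ BB·AA·BB·AA·AA·AA·AA·AA·AA·AA·AA·AA·AA·AA·AA·AA·CA·CA·AA·AA·CA·CA·AA·AA
    A ↦ AA
    B ↦ CA
    C ↦ BB

A->AA, B->CA, C->BB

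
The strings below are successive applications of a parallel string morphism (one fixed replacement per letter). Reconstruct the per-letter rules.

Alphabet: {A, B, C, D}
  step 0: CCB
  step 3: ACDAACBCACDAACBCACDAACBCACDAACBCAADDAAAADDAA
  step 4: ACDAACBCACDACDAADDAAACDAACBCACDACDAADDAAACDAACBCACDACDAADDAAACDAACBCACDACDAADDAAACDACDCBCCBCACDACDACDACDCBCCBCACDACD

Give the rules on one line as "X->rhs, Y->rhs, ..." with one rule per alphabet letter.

  step 3 ⇒ step 4: ACDAACBCACDAACBCACDAACBCACDAACBCAADDAAAADDAA ⇒ ACD·AA·CBC·ACD·ACD·AA·DD·AA·ACD·AA·CBC·ACD·ACD·AA·DD·AA·ACD·AA·CBC·ACD·ACD·AA·DD·AA·ACD·AA·CBC·ACD·ACD·AA·DD·AA·ACD·ACD·CBC·CBC·ACD·ACD·ACD·ACD·CBC·CBC·ACD·ACD
    A ↦ ACD
    B ↦ DD
    C ↦ AA
    D ↦ CBC

A->ACD, B->DD, C->AA, D->CBC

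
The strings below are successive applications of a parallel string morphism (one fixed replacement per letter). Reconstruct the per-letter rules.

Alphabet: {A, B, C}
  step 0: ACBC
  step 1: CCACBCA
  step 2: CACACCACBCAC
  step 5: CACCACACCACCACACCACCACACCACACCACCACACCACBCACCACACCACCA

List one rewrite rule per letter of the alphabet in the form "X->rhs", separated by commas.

A->C, B->CB, C->CA

  step 1 ⇒ step 2: CCACBCA ⇒ CA·CA·C·CA·CB·CA·C
    A ↦ C
    B ↦ CB
    C ↦ CA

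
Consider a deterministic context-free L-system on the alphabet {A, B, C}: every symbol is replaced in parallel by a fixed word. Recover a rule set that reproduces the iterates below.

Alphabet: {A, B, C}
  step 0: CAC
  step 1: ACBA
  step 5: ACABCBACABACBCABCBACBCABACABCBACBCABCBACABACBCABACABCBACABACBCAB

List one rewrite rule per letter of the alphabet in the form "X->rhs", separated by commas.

A->CB, B->CAB, C->A

  step 0 ⇒ step 1: CAC ⇒ A·CB·A
    A ↦ CB
    C ↦ A
    B ↦ CAB  (constrained at step 1)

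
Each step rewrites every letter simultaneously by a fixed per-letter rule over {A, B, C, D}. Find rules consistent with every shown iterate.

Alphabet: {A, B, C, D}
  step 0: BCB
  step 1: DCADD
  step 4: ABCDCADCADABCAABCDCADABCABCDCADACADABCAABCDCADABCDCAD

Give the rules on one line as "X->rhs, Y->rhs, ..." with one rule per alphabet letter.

  step 0 ⇒ step 1: BCB ⇒ D·CAD·D
    B ↦ D
    C ↦ CAD
    A ↦ ABC  (constrained at step 1)
    D ↦ A  (constrained at step 1)

A->ABC, B->D, C->CAD, D->A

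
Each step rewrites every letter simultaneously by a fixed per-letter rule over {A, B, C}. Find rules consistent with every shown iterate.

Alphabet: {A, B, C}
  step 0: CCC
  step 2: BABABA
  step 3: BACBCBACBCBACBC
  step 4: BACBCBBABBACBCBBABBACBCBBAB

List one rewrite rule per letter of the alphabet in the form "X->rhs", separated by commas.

  step 3 ⇒ step 4: BACBCBACBCBACBC ⇒ BA·CBC·B·BA·B·BA·CBC·B·BA·B·BA·CBC·B·BA·B
    A ↦ CBC
    B ↦ BA
    C ↦ B

A->CBC, B->BA, C->B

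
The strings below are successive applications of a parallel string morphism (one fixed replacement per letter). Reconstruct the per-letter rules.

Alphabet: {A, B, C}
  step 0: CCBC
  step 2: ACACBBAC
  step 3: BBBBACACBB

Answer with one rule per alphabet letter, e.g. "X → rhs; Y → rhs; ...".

A->B, B->AC, C->B

  step 2 ⇒ step 3: ACACBBAC ⇒ B·B·B·B·AC·AC·B·B
    A ↦ B
    B ↦ AC
    C ↦ B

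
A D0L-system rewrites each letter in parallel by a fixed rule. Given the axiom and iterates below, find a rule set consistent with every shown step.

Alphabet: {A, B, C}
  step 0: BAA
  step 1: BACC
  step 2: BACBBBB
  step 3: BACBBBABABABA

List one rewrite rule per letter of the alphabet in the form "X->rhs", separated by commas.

  step 2 ⇒ step 3: BACBBBB ⇒ BA·C·BB·BA·BA·BA·BA
    A ↦ C
    B ↦ BA
    C ↦ BB

A->C, B->BA, C->BB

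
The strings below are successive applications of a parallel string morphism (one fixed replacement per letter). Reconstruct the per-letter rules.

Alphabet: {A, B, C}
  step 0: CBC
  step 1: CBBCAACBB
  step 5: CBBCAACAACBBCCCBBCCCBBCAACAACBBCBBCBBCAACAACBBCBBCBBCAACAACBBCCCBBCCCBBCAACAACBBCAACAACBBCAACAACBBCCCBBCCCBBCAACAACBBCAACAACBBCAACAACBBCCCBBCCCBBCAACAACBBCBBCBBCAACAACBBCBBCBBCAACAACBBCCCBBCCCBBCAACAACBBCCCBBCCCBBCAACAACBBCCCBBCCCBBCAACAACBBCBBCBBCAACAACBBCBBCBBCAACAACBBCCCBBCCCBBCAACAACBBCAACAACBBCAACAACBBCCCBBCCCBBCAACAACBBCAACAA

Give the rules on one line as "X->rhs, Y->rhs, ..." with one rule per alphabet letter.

A->C, B->CAA, C->CBB

  step 0 ⇒ step 1: CBC ⇒ CBB·CAA·CBB
    B ↦ CAA
    C ↦ CBB
    A ↦ C  (constrained at step 1)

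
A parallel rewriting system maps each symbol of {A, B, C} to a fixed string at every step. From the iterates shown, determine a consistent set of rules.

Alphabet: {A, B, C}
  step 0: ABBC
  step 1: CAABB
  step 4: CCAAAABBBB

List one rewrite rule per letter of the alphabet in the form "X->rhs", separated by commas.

  step 0 ⇒ step 1: ABBC ⇒ C·A·A·BB
    A ↦ C
    B ↦ A
    C ↦ BB

A->C, B->A, C->BB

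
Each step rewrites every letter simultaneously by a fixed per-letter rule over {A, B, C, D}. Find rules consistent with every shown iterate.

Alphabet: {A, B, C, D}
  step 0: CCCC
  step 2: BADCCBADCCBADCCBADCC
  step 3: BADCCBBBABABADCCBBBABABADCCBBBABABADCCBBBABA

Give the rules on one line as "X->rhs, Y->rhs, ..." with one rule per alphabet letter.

  step 2 ⇒ step 3: BADCCBADCCBADCCBADCC ⇒ BA·DCC·BB·BA·BA·BA·DCC·BB·BA·BA·BA·DCC·BB·BA·BA·BA·DCC·BB·BA·BA
    A ↦ DCC
    B ↦ BA
    C ↦ BA
    D ↦ BB

A->DCC, B->BA, C->BA, D->BB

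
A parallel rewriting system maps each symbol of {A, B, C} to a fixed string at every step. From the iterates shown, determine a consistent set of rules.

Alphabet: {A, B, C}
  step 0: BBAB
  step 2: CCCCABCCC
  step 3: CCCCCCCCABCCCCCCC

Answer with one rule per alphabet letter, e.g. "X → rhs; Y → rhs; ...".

A->AB, B->C, C->CC

  step 2 ⇒ step 3: CCCCABCCC ⇒ CC·CC·CC·CC·AB·C·CC·CC·CC
    A ↦ AB
    B ↦ C
    C ↦ CC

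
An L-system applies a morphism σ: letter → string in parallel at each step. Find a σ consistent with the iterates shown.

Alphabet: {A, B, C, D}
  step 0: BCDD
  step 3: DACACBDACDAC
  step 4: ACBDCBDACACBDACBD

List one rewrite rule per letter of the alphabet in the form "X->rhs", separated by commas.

A->CB, B->AC, C->D, D->A

  step 3 ⇒ step 4: DACACBDACDAC ⇒ A·CB·D·CB·D·AC·A·CB·D·A·CB·D
    A ↦ CB
    B ↦ AC
    C ↦ D
    D ↦ A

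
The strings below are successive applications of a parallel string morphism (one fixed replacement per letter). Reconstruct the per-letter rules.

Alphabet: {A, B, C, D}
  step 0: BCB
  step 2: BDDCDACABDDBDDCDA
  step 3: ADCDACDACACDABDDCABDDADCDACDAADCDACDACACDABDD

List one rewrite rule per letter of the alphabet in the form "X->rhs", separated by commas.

  step 2 ⇒ step 3: BDDCDACABDDBDDCDA ⇒ AD·CDA·CDA·CA·CDA·BDD·CA·BDD·AD·CDA·CDA·AD·CDA·CDA·CA·CDA·BDD
    A ↦ BDD
    B ↦ AD
    C ↦ CA
    D ↦ CDA

A->BDD, B->AD, C->CA, D->CDA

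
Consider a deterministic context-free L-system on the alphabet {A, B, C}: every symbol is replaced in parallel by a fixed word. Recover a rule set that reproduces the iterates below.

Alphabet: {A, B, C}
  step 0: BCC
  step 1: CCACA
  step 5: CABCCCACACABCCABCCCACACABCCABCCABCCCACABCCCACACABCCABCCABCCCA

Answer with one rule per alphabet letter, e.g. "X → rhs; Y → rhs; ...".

  step 0 ⇒ step 1: BCC ⇒ C·CA·CA
    B ↦ C
    C ↦ CA
    A ↦ BC  (constrained at step 1)

A->BC, B->C, C->CA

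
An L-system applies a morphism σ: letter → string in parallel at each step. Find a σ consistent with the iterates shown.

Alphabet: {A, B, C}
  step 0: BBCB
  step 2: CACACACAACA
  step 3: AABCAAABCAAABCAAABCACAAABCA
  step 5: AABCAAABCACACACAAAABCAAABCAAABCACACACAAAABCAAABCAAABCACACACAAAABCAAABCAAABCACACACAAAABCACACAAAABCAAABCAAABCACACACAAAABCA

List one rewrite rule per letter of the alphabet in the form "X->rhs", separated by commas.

  step 2 ⇒ step 3: CACACACAACA ⇒ AAB·CA·AAB·CA·AAB·CA·AAB·CA·CA·AAB·CA
    A ↦ CA
    C ↦ AAB
    B ↦ A  (constrained at step 0)

A->CA, B->A, C->AAB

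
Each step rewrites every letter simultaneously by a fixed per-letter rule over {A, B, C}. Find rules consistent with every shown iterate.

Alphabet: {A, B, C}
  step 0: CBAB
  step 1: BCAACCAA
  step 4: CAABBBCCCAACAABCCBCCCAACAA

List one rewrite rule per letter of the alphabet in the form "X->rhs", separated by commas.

  step 0 ⇒ step 1: CBAB ⇒ B·CAA·C·CAA
    A ↦ C
    B ↦ CAA
    C ↦ B

A->C, B->CAA, C->B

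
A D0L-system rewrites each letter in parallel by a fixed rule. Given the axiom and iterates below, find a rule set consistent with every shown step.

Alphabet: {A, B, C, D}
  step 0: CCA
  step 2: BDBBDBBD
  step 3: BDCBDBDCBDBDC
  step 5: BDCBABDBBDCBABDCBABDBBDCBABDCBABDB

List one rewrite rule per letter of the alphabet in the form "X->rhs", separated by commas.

  step 2 ⇒ step 3: BDBBDBBD ⇒ BD·C·BD·BD·C·BD·BD·C
    B ↦ BD
    D ↦ C
    A ↦ B  (constrained at step 0)
    C ↦ BA  (constrained at step 0)

A->B, B->BD, C->BA, D->C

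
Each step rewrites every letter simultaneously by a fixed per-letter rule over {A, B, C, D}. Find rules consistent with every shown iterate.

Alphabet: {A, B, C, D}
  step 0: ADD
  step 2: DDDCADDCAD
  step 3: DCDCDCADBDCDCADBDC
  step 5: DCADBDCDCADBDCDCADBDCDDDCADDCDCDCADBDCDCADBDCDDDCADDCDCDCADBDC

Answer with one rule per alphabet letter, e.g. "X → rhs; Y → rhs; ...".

  step 2 ⇒ step 3: DDDCADDCAD ⇒ DC·DC·DC·AD·B·DC·DC·AD·B·DC
    A ↦ B
    C ↦ AD
    D ↦ DC
    B ↦ DD  (constrained at step 3)

A->B, B->DD, C->AD, D->DC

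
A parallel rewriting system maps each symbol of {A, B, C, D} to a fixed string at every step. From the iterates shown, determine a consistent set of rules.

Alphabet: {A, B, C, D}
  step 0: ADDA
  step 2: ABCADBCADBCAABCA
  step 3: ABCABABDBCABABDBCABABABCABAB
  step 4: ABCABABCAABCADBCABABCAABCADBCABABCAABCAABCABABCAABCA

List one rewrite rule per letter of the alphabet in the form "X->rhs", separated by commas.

A->AB, B->CA, C->B, D->DB

  step 3 ⇒ step 4: ABCABABDBCABABDBCABABABCABAB ⇒ AB·CA·B·AB·CA·AB·CA·DB·CA·B·AB·CA·AB·CA·DB·CA·B·AB·CA·AB·CA·AB·CA·B·AB·CA·AB·CA
    A ↦ AB
    B ↦ CA
    C ↦ B
    D ↦ DB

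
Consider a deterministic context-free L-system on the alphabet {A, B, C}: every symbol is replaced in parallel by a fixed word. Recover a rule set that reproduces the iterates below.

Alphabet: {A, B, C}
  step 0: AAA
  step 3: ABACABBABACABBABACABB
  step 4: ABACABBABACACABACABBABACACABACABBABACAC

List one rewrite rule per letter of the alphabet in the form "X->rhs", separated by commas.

  step 3 ⇒ step 4: ABACABBABACABBABACABB ⇒ AB·AC·AB·B·AB·AC·AC·AB·AC·AB·B·AB·AC·AC·AB·AC·AB·B·AB·AC·AC
    A ↦ AB
    B ↦ AC
    C ↦ B

A->AB, B->AC, C->B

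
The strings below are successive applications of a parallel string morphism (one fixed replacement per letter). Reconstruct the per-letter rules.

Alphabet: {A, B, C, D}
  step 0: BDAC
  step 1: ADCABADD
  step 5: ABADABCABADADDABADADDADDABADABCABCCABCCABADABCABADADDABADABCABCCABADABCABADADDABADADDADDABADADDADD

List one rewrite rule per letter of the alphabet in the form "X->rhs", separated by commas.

  step 0 ⇒ step 1: BDAC ⇒ AD·C·AB·ADD
    A ↦ AB
    B ↦ AD
    C ↦ ADD
    D ↦ C

A->AB, B->AD, C->ADD, D->C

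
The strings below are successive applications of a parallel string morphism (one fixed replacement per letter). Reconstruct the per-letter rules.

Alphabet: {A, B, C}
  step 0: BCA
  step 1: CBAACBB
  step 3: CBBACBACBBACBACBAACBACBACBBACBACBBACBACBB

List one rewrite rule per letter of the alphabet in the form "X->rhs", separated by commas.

A->CBB, B->CBA, C->A

  step 0 ⇒ step 1: BCA ⇒ CBA·A·CBB
    A ↦ CBB
    B ↦ CBA
    C ↦ A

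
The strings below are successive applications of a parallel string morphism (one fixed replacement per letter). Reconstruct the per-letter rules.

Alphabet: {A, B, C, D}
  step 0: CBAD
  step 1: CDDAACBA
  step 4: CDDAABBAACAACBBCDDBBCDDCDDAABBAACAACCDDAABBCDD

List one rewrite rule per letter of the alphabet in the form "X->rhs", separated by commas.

  step 0 ⇒ step 1: CBAD ⇒ CDD·AAC·B·A
    A ↦ B
    B ↦ AAC
    C ↦ CDD
    D ↦ A

A->B, B->AAC, C->CDD, D->A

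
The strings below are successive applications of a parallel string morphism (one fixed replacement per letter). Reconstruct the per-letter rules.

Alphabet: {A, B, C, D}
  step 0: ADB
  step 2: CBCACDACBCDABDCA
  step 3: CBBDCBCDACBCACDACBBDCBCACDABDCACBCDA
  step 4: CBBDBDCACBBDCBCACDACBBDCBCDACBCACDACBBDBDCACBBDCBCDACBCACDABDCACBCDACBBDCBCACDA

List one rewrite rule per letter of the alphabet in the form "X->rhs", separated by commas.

A->CDA, B->BD, C->CB, D->CA

  step 3 ⇒ step 4: CBBDCBCDACBCACDACBBDCBCACDABDCACBCDA ⇒ CB·BD·BD·CA·CB·BD·CB·CA·CDA·CB·BD·CB·CDA·CB·CA·CDA·CB·BD·BD·CA·CB·BD·CB·CDA·CB·CA·CDA·BD·CA·CB·CDA·CB·BD·CB·CA·CDA
    A ↦ CDA
    B ↦ BD
    C ↦ CB
    D ↦ CA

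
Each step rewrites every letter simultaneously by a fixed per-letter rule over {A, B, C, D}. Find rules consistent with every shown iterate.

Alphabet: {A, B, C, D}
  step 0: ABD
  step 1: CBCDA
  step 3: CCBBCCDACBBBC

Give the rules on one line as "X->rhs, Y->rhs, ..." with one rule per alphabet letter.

  step 0 ⇒ step 1: ABD ⇒ CB·C·DA
    A ↦ CB
    B ↦ C
    D ↦ DA
    C ↦ BB  (constrained at step 1)

A->CB, B->C, C->BB, D->DA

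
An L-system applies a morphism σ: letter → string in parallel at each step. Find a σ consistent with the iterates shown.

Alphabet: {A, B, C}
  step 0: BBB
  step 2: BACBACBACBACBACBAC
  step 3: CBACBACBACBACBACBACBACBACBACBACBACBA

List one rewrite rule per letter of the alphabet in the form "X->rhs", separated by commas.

  step 2 ⇒ step 3: BACBACBACBACBACBAC ⇒ CBA·C·BA·CBA·C·BA·CBA·C·BA·CBA·C·BA·CBA·C·BA·CBA·C·BA
    A ↦ C
    B ↦ CBA
    C ↦ BA

A->C, B->CBA, C->BA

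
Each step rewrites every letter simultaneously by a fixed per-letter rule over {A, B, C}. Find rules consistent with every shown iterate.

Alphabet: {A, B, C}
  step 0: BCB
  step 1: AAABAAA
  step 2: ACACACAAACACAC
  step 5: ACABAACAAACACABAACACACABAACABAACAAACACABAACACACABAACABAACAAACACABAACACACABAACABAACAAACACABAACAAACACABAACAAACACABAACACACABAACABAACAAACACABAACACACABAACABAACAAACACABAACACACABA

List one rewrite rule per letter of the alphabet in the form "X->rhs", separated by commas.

  step 1 ⇒ step 2: AAABAAA ⇒ AC·AC·AC·AA·AC·AC·AC
    A ↦ AC
    B ↦ AA
  step 0 ⇒ step 1: BCB ⇒ AA·ABA·AA
    C ↦ ABA

A->AC, B->AA, C->ABA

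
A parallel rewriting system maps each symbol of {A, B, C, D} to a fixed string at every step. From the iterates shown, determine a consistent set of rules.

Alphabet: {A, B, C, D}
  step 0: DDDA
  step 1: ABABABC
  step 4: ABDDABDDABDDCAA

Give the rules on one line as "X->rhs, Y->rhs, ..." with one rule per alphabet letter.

  step 0 ⇒ step 1: DDDA ⇒ AB·AB·AB·C
    A ↦ C
    D ↦ AB
    B ↦ AA  (constrained at step 1)
    C ↦ D  (constrained at step 1)

A->C, B->AA, C->D, D->AB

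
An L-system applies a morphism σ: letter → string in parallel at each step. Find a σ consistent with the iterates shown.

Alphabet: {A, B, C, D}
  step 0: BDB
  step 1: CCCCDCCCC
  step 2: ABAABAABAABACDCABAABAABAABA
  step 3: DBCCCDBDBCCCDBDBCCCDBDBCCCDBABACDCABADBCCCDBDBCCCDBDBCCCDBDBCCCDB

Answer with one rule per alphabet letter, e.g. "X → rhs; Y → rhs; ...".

A->DB, B->CCC, C->ABA, D->CDC

  step 2 ⇒ step 3: ABAABAABAABACDCABAABAABAABA ⇒ DB·CCC·DB·DB·CCC·DB·DB·CCC·DB·DB·CCC·DB·ABA·CDC·ABA·DB·CCC·DB·DB·CCC·DB·DB·CCC·DB·DB·CCC·DB
    A ↦ DB
    B ↦ CCC
    C ↦ ABA
    D ↦ CDC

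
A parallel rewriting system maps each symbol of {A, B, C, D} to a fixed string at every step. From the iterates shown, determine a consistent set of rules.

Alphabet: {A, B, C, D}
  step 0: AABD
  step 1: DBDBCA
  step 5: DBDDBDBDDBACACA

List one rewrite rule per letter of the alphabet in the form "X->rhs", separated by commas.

A->DB, B->C, C->D, D->A

  step 0 ⇒ step 1: AABD ⇒ DB·DB·C·A
    A ↦ DB
    B ↦ C
    D ↦ A
    C ↦ D  (constrained at step 1)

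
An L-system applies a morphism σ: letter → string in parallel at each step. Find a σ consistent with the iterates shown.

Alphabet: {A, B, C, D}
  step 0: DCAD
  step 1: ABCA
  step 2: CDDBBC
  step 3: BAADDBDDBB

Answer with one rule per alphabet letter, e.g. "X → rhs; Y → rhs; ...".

  step 2 ⇒ step 3: CDDBBC ⇒ B·A·A·DDB·DDB·B
    B ↦ DDB
    C ↦ B
    D ↦ A
  step 0 ⇒ step 1: DCAD ⇒ A·B·C·A
    A ↦ C

A->C, B->DDB, C->B, D->A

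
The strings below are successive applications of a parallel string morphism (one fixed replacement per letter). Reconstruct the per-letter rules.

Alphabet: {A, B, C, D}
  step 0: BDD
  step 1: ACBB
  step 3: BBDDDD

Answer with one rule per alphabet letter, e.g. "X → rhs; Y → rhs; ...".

A->D, B->AC, C->D, D->B

  step 0 ⇒ step 1: BDD ⇒ AC·B·B
    B ↦ AC
    D ↦ B
    A ↦ D  (constrained at step 1)
    C ↦ D  (constrained at step 1)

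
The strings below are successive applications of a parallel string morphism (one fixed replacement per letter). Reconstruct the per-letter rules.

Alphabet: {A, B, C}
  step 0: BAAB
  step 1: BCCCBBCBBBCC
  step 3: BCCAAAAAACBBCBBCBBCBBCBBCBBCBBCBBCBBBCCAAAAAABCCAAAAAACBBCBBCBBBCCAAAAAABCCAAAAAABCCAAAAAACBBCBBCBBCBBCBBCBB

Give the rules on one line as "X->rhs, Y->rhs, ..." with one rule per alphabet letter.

A->CBB, B->BCC, C->AAA

  step 0 ⇒ step 1: BAAB ⇒ BCC·CBB·CBB·BCC
    A ↦ CBB
    B ↦ BCC
    C ↦ AAA  (constrained at step 1)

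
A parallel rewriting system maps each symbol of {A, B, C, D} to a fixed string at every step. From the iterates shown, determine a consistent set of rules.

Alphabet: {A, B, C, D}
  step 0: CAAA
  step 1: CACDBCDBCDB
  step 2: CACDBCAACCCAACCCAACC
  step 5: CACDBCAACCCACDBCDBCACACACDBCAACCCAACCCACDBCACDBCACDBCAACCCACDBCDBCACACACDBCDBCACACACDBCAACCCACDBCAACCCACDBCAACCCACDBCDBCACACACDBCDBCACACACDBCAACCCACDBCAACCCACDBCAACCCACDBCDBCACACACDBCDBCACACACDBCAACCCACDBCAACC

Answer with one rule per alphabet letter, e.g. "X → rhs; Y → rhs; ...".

A->CDB, B->C, C->CA, D->AC

  step 1 ⇒ step 2: CACDBCDBCDB ⇒ CA·CDB·CA·AC·C·CA·AC·C·CA·AC·C
    A ↦ CDB
    B ↦ C
    C ↦ CA
    D ↦ AC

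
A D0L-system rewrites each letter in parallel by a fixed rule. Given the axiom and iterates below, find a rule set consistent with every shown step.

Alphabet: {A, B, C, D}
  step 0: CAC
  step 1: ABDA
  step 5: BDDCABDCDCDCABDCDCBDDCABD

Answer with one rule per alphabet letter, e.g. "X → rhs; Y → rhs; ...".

A->BD, B->C, C->A, D->DC

  step 0 ⇒ step 1: CAC ⇒ A·BD·A
    A ↦ BD
    C ↦ A
    B ↦ C  (constrained at step 1)
    D ↦ DC  (constrained at step 1)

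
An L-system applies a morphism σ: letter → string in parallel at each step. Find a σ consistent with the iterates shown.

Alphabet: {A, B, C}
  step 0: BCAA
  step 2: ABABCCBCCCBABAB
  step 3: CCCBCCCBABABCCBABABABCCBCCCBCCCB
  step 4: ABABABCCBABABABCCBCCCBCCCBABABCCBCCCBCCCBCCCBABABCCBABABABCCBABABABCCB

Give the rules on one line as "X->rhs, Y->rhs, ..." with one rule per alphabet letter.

A->C, B->CCB, C->AB

  step 3 ⇒ step 4: CCCBCCCBABABCCBABABABCCBCCCBCCCB ⇒ AB·AB·AB·CCB·AB·AB·AB·CCB·C·CCB·C·CCB·AB·AB·CCB·C·CCB·C·CCB·C·CCB·AB·AB·CCB·AB·AB·AB·CCB·AB·AB·AB·CCB
    A ↦ C
    B ↦ CCB
    C ↦ AB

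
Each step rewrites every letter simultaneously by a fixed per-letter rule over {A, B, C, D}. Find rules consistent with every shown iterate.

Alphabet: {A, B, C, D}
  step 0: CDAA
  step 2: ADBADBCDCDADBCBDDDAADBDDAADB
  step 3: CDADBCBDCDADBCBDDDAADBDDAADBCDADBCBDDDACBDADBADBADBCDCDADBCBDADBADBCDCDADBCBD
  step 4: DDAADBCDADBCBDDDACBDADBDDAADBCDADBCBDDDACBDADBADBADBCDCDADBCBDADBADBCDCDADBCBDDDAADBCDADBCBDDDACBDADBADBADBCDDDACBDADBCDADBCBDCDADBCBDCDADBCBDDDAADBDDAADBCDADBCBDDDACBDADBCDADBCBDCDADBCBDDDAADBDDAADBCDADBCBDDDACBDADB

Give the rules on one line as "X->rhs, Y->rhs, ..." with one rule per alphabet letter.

A->CD, B->CBD, C->DDA, D->ADB

  step 3 ⇒ step 4: CDADBCBDCDADBCBDDDAADBDDAADBCDADBCBDDDACBDADBADBADBCDCDADBCBDADBADBCDCDADBCBD ⇒ DDA·ADB·CD·ADB·CBD·DDA·CBD·ADB·DDA·ADB·CD·ADB·CBD·DDA·CBD·ADB·ADB·ADB·CD·CD·ADB·CBD·ADB·ADB·CD·CD·ADB·CBD·DDA·ADB·CD·ADB·CBD·DDA·CBD·ADB·ADB·ADB·CD·DDA·CBD·ADB·CD·ADB·CBD·CD·ADB·CBD·CD·ADB·CBD·DDA·ADB·DDA·ADB·CD·ADB·CBD·DDA·CBD·ADB·CD·ADB·CBD·CD·ADB·CBD·DDA·ADB·DDA·ADB·CD·ADB·CBD·DDA·CBD·ADB
    A ↦ CD
    B ↦ CBD
    C ↦ DDA
    D ↦ ADB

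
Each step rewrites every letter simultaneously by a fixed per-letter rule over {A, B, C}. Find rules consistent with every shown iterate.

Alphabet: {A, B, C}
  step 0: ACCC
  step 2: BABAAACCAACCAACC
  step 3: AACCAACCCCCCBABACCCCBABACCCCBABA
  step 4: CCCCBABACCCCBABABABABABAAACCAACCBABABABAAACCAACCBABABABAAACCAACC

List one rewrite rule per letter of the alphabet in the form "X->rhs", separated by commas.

A->CC, B->AA, C->BA

  step 3 ⇒ step 4: AACCAACCCCCCBABACCCCBABACCCCBABA ⇒ CC·CC·BA·BA·CC·CC·BA·BA·BA·BA·BA·BA·AA·CC·AA·CC·BA·BA·BA·BA·AA·CC·AA·CC·BA·BA·BA·BA·AA·CC·AA·CC
    A ↦ CC
    B ↦ AA
    C ↦ BA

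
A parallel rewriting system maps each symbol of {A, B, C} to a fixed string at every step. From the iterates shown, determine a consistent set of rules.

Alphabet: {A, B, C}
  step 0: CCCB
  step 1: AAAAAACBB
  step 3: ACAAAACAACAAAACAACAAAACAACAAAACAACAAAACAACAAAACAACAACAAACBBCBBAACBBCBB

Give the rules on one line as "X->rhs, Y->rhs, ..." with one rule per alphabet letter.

A->ACA, B->CBB, C->AA

  step 0 ⇒ step 1: CCCB ⇒ AA·AA·AA·CBB
    B ↦ CBB
    C ↦ AA
    A ↦ ACA  (constrained at step 1)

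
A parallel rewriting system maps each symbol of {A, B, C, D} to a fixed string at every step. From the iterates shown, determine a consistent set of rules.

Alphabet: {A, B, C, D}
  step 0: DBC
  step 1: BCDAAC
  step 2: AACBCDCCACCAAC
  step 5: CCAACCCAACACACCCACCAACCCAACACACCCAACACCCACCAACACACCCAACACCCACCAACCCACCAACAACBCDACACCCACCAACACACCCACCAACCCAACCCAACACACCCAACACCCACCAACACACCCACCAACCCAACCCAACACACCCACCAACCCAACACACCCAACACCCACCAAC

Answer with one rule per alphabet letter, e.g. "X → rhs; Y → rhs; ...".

A->CCA, B->A, C->AC, D->BCD

  step 1 ⇒ step 2: BCDAAC ⇒ A·AC·BCD·CCA·CCA·AC
    A ↦ CCA
    B ↦ A
    C ↦ AC
    D ↦ BCD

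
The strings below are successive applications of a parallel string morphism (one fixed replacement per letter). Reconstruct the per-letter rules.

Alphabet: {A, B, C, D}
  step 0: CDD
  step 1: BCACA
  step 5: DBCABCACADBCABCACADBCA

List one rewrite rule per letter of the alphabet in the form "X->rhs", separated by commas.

  step 0 ⇒ step 1: CDD ⇒ B·CA·CA
    C ↦ B
    D ↦ CA
    A ↦ CA  (constrained at step 1)
    B ↦ D  (constrained at step 1)

A->CA, B->D, C->B, D->CA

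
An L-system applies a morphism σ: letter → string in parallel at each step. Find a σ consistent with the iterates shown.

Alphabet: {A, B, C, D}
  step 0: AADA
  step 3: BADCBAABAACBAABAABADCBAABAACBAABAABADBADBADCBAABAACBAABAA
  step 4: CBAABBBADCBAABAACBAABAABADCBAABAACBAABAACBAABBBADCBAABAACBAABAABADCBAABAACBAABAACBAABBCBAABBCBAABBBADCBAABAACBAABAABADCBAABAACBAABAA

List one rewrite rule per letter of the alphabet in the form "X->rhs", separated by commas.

  step 3 ⇒ step 4: BADCBAABAACBAABAABADCBAABAACBAABAABADBADBADCBAABAACBAABAA ⇒ C·BAA·BB·BAD·C·BAA·BAA·C·BAA·BAA·BAD·C·BAA·BAA·C·BAA·BAA·C·BAA·BB·BAD·C·BAA·BAA·C·BAA·BAA·BAD·C·BAA·BAA·C·BAA·BAA·C·BAA·BB·C·BAA·BB·C·BAA·BB·BAD·C·BAA·BAA·C·BAA·BAA·BAD·C·BAA·BAA·C·BAA·BAA
    A ↦ BAA
    B ↦ C
    C ↦ BAD
    D ↦ BB

A->BAA, B->C, C->BAD, D->BB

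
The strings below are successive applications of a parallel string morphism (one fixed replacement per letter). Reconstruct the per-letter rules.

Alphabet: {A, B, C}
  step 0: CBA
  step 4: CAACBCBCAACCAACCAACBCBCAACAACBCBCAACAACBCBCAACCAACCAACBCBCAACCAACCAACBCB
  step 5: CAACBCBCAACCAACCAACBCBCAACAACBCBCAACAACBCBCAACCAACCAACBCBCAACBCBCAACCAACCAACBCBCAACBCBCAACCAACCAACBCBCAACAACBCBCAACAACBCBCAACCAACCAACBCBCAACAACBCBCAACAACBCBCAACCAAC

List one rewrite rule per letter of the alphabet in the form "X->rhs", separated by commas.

  step 4 ⇒ step 5: CAACBCBCAACCAACCAACBCBCAACAACBCBCAACAACBCBCAACCAACCAACBCBCAACCAACCAACBCB ⇒ CAA·CB·CB·CAA·C·CAA·C·CAA·CB·CB·CAA·CAA·CB·CB·CAA·CAA·CB·CB·CAA·C·CAA·C·CAA·CB·CB·CAA·CB·CB·CAA·C·CAA·C·CAA·CB·CB·CAA·CB·CB·CAA·C·CAA·C·CAA·CB·CB·CAA·CAA·CB·CB·CAA·CAA·CB·CB·CAA·C·CAA·C·CAA·CB·CB·CAA·CAA·CB·CB·CAA·CAA·CB·CB·CAA·C·CAA·C
    A ↦ CB
    B ↦ C
    C ↦ CAA

A->CB, B->C, C->CAA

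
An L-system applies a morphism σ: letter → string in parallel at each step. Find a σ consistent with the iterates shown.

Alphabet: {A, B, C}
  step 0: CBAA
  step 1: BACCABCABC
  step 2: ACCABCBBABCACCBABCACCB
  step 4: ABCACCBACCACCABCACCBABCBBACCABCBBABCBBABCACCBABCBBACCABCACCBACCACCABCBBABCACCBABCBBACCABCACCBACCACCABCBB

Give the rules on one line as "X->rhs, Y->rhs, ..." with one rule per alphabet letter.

  step 1 ⇒ step 2: BACCABCABC ⇒ ACC·ABC·B·B·ABC·ACC·B·ABC·ACC·B
    A ↦ ABC
    B ↦ ACC
    C ↦ B

A->ABC, B->ACC, C->B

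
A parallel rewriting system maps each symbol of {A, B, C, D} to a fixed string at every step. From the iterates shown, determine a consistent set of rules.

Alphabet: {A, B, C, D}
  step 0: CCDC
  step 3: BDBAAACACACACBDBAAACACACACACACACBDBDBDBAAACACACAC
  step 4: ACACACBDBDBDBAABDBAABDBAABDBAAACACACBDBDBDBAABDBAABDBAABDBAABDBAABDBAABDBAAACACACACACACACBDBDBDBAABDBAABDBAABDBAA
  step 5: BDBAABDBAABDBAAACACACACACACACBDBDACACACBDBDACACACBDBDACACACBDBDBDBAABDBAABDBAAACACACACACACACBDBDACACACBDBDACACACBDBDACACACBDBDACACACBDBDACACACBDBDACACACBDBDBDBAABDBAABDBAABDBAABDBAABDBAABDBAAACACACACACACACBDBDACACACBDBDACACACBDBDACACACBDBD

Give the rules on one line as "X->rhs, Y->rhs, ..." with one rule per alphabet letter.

A->BD, B->AC, C->BAA, D->AC

  step 4 ⇒ step 5: ACACACBDBDBDBAABDBAABDBAABDBAAACACACBDBDBDBAABDBAABDBAABDBAABDBAABDBAABDBAAACACACACACACACBDBDBDBAABDBAABDBAABDBAA ⇒ BD·BAA·BD·BAA·BD·BAA·AC·AC·AC·AC·AC·AC·AC·BD·BD·AC·AC·AC·BD·BD·AC·AC·AC·BD·BD·AC·AC·AC·BD·BD·BD·BAA·BD·BAA·BD·BAA·AC·AC·AC·AC·AC·AC·AC·BD·BD·AC·AC·AC·BD·BD·AC·AC·AC·BD·BD·AC·AC·AC·BD·BD·AC·AC·AC·BD·BD·AC·AC·AC·BD·BD·AC·AC·AC·BD·BD·BD·BAA·BD·BAA·BD·BAA·BD·BAA·BD·BAA·BD·BAA·BD·BAA·AC·AC·AC·AC·AC·AC·AC·BD·BD·AC·AC·AC·BD·BD·AC·AC·AC·BD·BD·AC·AC·AC·BD·BD
    A ↦ BD
    B ↦ AC
    C ↦ BAA
    D ↦ AC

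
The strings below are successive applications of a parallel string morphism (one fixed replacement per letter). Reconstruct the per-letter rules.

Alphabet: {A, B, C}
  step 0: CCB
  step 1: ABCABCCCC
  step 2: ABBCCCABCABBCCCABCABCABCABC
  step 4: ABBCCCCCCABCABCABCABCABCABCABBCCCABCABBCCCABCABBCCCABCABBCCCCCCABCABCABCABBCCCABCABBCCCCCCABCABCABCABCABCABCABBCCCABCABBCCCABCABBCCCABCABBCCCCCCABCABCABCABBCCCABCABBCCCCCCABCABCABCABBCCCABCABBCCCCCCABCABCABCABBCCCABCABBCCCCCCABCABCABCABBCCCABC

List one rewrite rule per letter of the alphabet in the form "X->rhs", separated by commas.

A->ABB, B->CCC, C->ABC

  step 1 ⇒ step 2: ABCABCCCC ⇒ ABB·CCC·ABC·ABB·CCC·ABC·ABC·ABC·ABC
    A ↦ ABB
    B ↦ CCC
    C ↦ ABC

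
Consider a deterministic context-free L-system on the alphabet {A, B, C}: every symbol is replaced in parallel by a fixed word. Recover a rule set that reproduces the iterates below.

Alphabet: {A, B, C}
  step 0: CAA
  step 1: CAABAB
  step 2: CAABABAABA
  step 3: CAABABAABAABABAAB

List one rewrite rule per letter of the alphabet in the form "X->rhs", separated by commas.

A->AB, B->A, C->CA

  step 2 ⇒ step 3: CAABABAABA ⇒ CA·AB·AB·A·AB·A·AB·AB·A·AB
    A ↦ AB
    B ↦ A
    C ↦ CA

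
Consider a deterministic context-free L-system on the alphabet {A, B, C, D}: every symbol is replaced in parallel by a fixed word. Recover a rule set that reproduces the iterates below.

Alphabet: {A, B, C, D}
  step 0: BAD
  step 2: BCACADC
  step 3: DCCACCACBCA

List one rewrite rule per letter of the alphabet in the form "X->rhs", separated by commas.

A->C, B->DC, C->CA, D->B

  step 2 ⇒ step 3: BCACADC ⇒ DC·CA·C·CA·C·B·CA
    A ↦ C
    B ↦ DC
    C ↦ CA
    D ↦ B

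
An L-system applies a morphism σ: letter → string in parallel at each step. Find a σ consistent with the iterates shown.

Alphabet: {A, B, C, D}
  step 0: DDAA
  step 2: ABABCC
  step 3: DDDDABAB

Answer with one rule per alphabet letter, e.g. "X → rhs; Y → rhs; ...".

A->D, B->D, C->AB, D->C

  step 2 ⇒ step 3: ABABCC ⇒ D·D·D·D·AB·AB
    A ↦ D
    B ↦ D
    C ↦ AB
    D ↦ C  (constrained at step 0)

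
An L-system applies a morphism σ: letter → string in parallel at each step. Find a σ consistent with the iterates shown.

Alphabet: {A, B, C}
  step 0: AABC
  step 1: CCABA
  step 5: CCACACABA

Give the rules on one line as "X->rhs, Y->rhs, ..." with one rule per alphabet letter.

A->C, B->AB, C->A

  step 0 ⇒ step 1: AABC ⇒ C·C·AB·A
    A ↦ C
    B ↦ AB
    C ↦ A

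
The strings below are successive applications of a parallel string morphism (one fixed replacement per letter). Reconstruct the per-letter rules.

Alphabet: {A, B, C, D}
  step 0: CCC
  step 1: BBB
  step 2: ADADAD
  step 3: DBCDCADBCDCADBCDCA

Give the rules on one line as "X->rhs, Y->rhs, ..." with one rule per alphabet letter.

A->DBC, B->AD, C->B, D->DCA

  step 2 ⇒ step 3: ADADAD ⇒ DBC·DCA·DBC·DCA·DBC·DCA
    A ↦ DBC
    D ↦ DCA
  step 1 ⇒ step 2: BBB ⇒ AD·AD·AD
    B ↦ AD
  step 0 ⇒ step 1: CCC ⇒ B·B·B
    C ↦ B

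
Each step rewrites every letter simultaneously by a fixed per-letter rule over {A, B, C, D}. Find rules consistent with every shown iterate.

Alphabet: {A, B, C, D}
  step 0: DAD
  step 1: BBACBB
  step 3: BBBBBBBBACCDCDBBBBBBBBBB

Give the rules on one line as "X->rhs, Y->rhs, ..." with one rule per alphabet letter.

A->AC, B->DD, C->CD, D->BB

  step 0 ⇒ step 1: DAD ⇒ BB·AC·BB
    A ↦ AC
    D ↦ BB
    B ↦ DD  (constrained at step 1)
    C ↦ CD  (constrained at step 1)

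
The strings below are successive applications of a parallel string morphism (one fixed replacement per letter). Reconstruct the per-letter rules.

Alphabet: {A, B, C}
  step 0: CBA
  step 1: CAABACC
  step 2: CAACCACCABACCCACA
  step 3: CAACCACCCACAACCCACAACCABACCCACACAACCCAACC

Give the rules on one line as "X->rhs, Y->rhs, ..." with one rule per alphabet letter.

A->ACC, B->AB, C->CA

  step 2 ⇒ step 3: CAACCACCABACCCACA ⇒ CA·ACC·ACC·CA·CA·ACC·CA·CA·ACC·AB·ACC·CA·CA·CA·ACC·CA·ACC
    A ↦ ACC
    B ↦ AB
    C ↦ CA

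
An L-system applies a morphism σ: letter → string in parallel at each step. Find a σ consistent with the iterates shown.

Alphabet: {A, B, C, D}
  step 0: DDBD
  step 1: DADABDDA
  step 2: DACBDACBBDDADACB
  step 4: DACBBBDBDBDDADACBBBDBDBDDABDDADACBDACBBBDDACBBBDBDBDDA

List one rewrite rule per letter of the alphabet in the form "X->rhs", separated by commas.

  step 1 ⇒ step 2: DADABDDA ⇒ DA·CB·DA·CB·BD·DA·DA·CB
    A ↦ CB
    B ↦ BD
    D ↦ DA
    C ↦ B  (constrained at step 2)

A->CB, B->BD, C->B, D->DA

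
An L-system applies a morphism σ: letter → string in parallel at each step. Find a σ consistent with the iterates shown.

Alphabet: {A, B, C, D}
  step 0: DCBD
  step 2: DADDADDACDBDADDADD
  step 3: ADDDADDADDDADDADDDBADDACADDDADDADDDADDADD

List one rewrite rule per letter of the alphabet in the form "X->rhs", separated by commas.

A->D, B->AC, C->B, D->ADD

  step 2 ⇒ step 3: DADDADDACDBDADDADD ⇒ ADD·D·ADD·ADD·D·ADD·ADD·D·B·ADD·AC·ADD·D·ADD·ADD·D·ADD·ADD
    A ↦ D
    B ↦ AC
    C ↦ B
    D ↦ ADD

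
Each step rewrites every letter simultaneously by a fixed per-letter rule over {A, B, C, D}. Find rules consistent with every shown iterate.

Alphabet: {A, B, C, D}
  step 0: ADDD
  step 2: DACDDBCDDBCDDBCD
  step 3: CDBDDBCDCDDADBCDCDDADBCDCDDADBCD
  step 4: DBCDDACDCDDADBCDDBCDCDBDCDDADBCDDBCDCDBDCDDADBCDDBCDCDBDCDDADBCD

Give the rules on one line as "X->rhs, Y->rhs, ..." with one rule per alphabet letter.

  step 3 ⇒ step 4: CDBDDBCDCDDADBCDCDDADBCDCDDADBCD ⇒ DB·CD·DA·CD·CD·DA·DB·CD·DB·CD·CD·BD·CD·DA·DB·CD·DB·CD·CD·BD·CD·DA·DB·CD·DB·CD·CD·BD·CD·DA·DB·CD
    A ↦ BD
    B ↦ DA
    C ↦ DB
    D ↦ CD

A->BD, B->DA, C->DB, D->CD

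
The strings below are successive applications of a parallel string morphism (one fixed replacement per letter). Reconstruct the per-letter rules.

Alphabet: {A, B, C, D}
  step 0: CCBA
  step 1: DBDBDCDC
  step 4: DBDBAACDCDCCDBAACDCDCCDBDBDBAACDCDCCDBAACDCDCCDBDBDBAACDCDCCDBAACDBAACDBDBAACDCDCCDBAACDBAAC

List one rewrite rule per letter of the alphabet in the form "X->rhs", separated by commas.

  step 0 ⇒ step 1: CCBA ⇒ DB·DB·DCD·C
    A ↦ C
    B ↦ DCD
    C ↦ DB
    D ↦ AAC  (constrained at step 1)

A->C, B->DCD, C->DB, D->AAC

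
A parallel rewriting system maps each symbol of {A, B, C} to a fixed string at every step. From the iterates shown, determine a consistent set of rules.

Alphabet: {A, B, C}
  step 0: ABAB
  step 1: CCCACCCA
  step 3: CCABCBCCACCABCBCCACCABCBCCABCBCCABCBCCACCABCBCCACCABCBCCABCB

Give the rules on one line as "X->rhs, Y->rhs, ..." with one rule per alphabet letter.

  step 0 ⇒ step 1: ABAB ⇒ C·CCA·C·CCA
    A ↦ C
    B ↦ CCA
    C ↦ BCB  (constrained at step 1)

A->C, B->CCA, C->BCB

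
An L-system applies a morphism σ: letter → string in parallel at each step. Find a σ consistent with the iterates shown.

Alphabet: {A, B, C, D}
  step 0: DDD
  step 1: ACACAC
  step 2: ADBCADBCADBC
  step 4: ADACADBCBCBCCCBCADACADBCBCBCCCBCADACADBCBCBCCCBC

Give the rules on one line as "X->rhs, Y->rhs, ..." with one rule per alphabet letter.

A->AD, B->CC, C->BC, D->AC

  step 1 ⇒ step 2: ACACAC ⇒ AD·BC·AD·BC·AD·BC
    A ↦ AD
    C ↦ BC
    B ↦ CC  (constrained at step 2)
  step 0 ⇒ step 1: DDD ⇒ AC·AC·AC
    D ↦ AC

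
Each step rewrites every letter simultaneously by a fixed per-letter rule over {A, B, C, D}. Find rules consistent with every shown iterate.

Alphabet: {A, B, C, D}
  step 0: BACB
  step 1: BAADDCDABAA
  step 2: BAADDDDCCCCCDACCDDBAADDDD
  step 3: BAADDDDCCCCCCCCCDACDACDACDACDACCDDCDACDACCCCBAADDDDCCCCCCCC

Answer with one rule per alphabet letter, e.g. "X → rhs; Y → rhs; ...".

  step 2 ⇒ step 3: BAADDDDCCCCCDACCDDBAADDDD ⇒ BAA·DD·DD·CC·CC·CC·CC·CDA·CDA·CDA·CDA·CDA·CC·DD·CDA·CDA·CC·CC·BAA·DD·DD·CC·CC·CC·CC
    A ↦ DD
    B ↦ BAA
    C ↦ CDA
    D ↦ CC

A->DD, B->BAA, C->CDA, D->CC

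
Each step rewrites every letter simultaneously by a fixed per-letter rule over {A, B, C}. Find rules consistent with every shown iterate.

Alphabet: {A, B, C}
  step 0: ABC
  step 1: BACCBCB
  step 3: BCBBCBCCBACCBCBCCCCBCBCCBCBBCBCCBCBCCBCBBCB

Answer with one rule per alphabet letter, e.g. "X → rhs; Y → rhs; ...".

  step 0 ⇒ step 1: ABC ⇒ BA·CC·BCB
    A ↦ BA
    B ↦ CC
    C ↦ BCB

A->BA, B->CC, C->BCB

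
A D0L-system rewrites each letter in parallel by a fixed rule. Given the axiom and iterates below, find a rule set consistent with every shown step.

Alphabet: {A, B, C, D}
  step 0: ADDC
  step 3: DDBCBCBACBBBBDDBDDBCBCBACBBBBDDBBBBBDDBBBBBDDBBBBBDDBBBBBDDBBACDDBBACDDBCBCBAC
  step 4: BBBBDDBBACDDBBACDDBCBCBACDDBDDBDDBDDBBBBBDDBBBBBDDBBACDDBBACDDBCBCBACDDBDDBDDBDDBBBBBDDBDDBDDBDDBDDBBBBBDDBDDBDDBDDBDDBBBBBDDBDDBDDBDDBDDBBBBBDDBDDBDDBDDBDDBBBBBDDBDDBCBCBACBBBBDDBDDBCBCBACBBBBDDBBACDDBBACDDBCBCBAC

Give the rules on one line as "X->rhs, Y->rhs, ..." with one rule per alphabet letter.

  step 3 ⇒ step 4: DDBCBCBACBBBBDDBDDBCBCBACBBBBDDBBBBBDDBBBBBDDBBBBBDDBBBBBDDBBACDDBBACDDBCBCBAC ⇒ BB·BB·DDB·BAC·DDB·BAC·DDB·CBC·BAC·DDB·DDB·DDB·DDB·BB·BB·DDB·BB·BB·DDB·BAC·DDB·BAC·DDB·CBC·BAC·DDB·DDB·DDB·DDB·BB·BB·DDB·DDB·DDB·DDB·DDB·BB·BB·DDB·DDB·DDB·DDB·DDB·BB·BB·DDB·DDB·DDB·DDB·DDB·BB·BB·DDB·DDB·DDB·DDB·DDB·BB·BB·DDB·DDB·CBC·BAC·BB·BB·DDB·DDB·CBC·BAC·BB·BB·DDB·BAC·DDB·BAC·DDB·CBC·BAC
    A ↦ CBC
    B ↦ DDB
    C ↦ BAC
    D ↦ BB

A->CBC, B->DDB, C->BAC, D->BB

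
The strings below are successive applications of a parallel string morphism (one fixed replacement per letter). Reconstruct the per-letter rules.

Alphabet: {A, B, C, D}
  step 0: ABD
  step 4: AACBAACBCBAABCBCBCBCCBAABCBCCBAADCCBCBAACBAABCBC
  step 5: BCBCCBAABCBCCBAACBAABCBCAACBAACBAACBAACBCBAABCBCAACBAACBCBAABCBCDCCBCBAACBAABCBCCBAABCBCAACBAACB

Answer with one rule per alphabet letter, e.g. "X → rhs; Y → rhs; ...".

  step 4 ⇒ step 5: AACBAACBCBAABCBCBCBCCBAABCBCCBAADCCBCBAACBAABCBC ⇒ BC·BC·CB·AA·BC·BC·CB·AA·CB·AA·BC·BC·AA·CB·AA·CB·AA·CB·AA·CB·CB·AA·BC·BC·AA·CB·AA·CB·CB·AA·BC·BC·DC·CB·CB·AA·CB·AA·BC·BC·CB·AA·BC·BC·AA·CB·AA·CB
    A ↦ BC
    B ↦ AA
    C ↦ CB
    D ↦ DC

A->BC, B->AA, C->CB, D->DC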